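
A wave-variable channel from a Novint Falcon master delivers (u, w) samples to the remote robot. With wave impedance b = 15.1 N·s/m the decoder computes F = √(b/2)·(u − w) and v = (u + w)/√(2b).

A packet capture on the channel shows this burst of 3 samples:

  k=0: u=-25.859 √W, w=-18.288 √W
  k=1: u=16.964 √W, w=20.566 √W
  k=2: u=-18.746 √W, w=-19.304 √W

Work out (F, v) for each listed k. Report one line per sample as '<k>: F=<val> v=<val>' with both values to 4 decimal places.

k=0: u−w=-7.5710, u+w=-44.1470; √(b/2)=2.7477, √(2b)=5.4955; F=2.7477×(-7.571)=-20.8030, v=-44.1470/5.4955=-8.0334
k=1: u−w=-3.6020, u+w=37.5300; √(b/2)=2.7477, √(2b)=5.4955; F=2.7477×(-3.602)=-9.8973, v=37.5300/5.4955=6.8293
k=2: u−w=0.5580, u+w=-38.0500; √(b/2)=2.7477, √(2b)=5.4955; F=2.7477×0.558=1.5332, v=-38.0500/5.4955=-6.9239

0: F=-20.8030 v=-8.0334
1: F=-9.8973 v=6.8293
2: F=1.5332 v=-6.9239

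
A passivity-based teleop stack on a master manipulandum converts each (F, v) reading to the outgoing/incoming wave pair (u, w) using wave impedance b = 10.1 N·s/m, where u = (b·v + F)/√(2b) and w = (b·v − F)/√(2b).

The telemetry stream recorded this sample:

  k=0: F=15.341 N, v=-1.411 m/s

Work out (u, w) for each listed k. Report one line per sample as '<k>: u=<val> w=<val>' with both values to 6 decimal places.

k=0: b·v=10.1×(-1.411)=-14.251100; √(2b)=4.494441; u=(-14.251100+15.341)/4.494441=0.242500, w=(-14.251100−15.341)/4.494441=-6.584156

0: u=0.242500 w=-6.584156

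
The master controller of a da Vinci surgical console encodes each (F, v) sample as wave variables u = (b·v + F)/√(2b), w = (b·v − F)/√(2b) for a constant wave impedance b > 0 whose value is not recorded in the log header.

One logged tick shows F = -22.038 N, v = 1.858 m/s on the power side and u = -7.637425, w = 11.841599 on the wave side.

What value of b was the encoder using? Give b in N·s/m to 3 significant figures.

b = 2.56 N·s/m

u + w = 4.204174;  u + w = √(2b)·v, so √(2b) = 4.204174/1.858 = 2.262742.
b = (√(2b))²/2 = 5.120000/2 = 2.560000.
(Check via u − w = 2F/√(2b): u − w = -19.479024, 2F/√(2b) = -19.479024.)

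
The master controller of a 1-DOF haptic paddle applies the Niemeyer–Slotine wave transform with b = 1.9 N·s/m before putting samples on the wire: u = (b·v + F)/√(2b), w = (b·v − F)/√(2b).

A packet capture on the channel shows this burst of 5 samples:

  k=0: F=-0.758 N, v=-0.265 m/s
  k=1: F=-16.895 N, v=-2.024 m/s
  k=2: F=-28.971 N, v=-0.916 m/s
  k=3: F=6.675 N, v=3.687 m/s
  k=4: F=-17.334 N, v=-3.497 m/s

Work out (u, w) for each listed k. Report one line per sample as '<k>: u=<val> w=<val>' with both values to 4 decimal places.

k=0: b·v=1.9×(-0.265)=-0.5035; √(2b)=1.9494; u=(-0.5035+(-0.758))/1.9494=-0.6471, w=(-0.5035−(-0.758))/1.9494=0.1306
k=1: b·v=1.9×(-2.024)=-3.8456; √(2b)=1.9494; u=(-3.8456+(-16.895))/1.9494=-10.6397, w=(-3.8456−(-16.895))/1.9494=6.6942
k=2: b·v=1.9×(-0.916)=-1.7404; √(2b)=1.9494; u=(-1.7404+(-28.971))/1.9494=-15.7546, w=(-1.7404−(-28.971))/1.9494=13.9690
k=3: b·v=1.9×3.687=7.0053; √(2b)=1.9494; u=(7.0053+6.675)/1.9494=7.0178, w=(7.0053−6.675)/1.9494=0.1694
k=4: b·v=1.9×(-3.497)=-6.6443; √(2b)=1.9494; u=(-6.6443+(-17.334))/1.9494=-12.3006, w=(-6.6443−(-17.334))/1.9494=5.4837

0: u=-0.6471 w=0.1306
1: u=-10.6397 w=6.6942
2: u=-15.7546 w=13.9690
3: u=7.0178 w=0.1694
4: u=-12.3006 w=5.4837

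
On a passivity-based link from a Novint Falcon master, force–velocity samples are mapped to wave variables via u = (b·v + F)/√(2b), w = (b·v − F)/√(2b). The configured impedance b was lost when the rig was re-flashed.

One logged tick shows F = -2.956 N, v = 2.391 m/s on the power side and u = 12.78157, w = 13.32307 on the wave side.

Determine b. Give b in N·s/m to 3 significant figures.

u + w = 26.10464;  u + w = √(2b)·v, so √(2b) = 26.10464/2.391 = 10.91788.
b = (√(2b))²/2 = 119.20000/2 = 59.60000.
(Check via u − w = 2F/√(2b): u − w = -0.54150, 2F/√(2b) = -0.54150.)

b = 59.6 N·s/m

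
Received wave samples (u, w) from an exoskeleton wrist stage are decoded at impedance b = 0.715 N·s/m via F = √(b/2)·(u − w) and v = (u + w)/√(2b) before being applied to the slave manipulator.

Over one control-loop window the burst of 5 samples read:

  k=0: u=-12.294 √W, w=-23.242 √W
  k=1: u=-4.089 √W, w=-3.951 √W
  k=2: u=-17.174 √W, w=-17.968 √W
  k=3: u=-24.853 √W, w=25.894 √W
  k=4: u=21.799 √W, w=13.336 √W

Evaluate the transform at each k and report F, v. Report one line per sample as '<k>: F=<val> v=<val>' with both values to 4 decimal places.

0: F=6.5460 v=-29.7167
1: F=-0.0825 v=-6.7234
2: F=0.4747 v=-29.3872
3: F=-30.3423 v=0.8705
4: F=5.0601 v=29.3814

k=0: u−w=10.9480, u+w=-35.5360; √(b/2)=0.5979, √(2b)=1.1958; F=0.5979×10.948=6.5460, v=-35.5360/1.1958=-29.7167
k=1: u−w=-0.1380, u+w=-8.0400; √(b/2)=0.5979, √(2b)=1.1958; F=0.5979×(-0.138)=-0.0825, v=-8.0400/1.1958=-6.7234
k=2: u−w=0.7940, u+w=-35.1420; √(b/2)=0.5979, √(2b)=1.1958; F=0.5979×0.794=0.4747, v=-35.1420/1.1958=-29.3872
k=3: u−w=-50.7470, u+w=1.0410; √(b/2)=0.5979, √(2b)=1.1958; F=0.5979×(-50.747)=-30.3423, v=1.0410/1.1958=0.8705
k=4: u−w=8.4630, u+w=35.1350; √(b/2)=0.5979, √(2b)=1.1958; F=0.5979×8.463=5.0601, v=35.1350/1.1958=29.3814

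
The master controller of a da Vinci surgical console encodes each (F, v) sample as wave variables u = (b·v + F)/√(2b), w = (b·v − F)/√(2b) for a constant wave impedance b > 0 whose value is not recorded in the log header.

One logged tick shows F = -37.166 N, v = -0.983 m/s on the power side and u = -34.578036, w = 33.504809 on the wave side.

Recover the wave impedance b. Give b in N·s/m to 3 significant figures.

u + w = -1.073227;  u + w = √(2b)·v, so √(2b) = -1.073227/(-0.983) = 1.091787.
b = (√(2b))²/2 = 1.192000/2 = 0.596000.
(Check via u − w = 2F/√(2b): u − w = -68.082845, 2F/√(2b) = -68.082853.)

b = 0.596 N·s/m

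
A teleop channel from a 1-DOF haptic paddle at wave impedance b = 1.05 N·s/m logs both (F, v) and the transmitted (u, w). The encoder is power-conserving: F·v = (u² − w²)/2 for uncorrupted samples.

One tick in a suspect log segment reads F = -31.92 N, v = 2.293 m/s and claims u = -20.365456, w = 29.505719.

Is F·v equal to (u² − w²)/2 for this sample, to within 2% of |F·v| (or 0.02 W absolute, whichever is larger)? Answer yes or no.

F·v = (-31.92)×2.293 = -73.192560 W.
(u² − w²)/2 = (414.751798 − 870.587454)/2 = -227.917828 W.
|Δ| = 154.725268;  2% of max(1, |F·v|) = 1.463851.

no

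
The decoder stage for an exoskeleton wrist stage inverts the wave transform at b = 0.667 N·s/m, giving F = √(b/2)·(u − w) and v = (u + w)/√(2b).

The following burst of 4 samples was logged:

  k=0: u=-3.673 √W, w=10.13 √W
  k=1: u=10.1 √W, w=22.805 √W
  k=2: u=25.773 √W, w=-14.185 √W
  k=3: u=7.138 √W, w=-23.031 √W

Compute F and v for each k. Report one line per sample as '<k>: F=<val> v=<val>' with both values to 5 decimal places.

k=0: u−w=-13.80300, u+w=6.45700; √(b/2)=0.57749, √(2b)=1.15499; F=0.57749×(-13.803)=-7.97116, v=6.45700/1.15499=5.59053
k=1: u−w=-12.70500, u+w=32.90500; √(b/2)=0.57749, √(2b)=1.15499; F=0.57749×(-12.705)=-7.33707, v=32.90500/1.15499=28.48944
k=2: u−w=39.95800, u+w=11.58800; √(b/2)=0.57749, √(2b)=1.15499; F=0.57749×39.958=23.07553, v=11.58800/1.15499=10.03299
k=3: u−w=30.16900, u+w=-15.89300; √(b/2)=0.57749, √(2b)=1.15499; F=0.57749×30.169=17.42243, v=-15.89300/1.15499=-13.76030

0: F=-7.97116 v=5.59053
1: F=-7.33707 v=28.48944
2: F=23.07553 v=10.03299
3: F=17.42243 v=-13.76030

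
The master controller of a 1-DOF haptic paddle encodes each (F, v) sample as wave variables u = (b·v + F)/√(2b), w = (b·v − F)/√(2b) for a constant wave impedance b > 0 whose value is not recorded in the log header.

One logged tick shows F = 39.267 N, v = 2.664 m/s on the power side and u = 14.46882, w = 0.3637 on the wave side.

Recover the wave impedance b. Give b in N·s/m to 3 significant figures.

b = 15.5 N·s/m

u + w = 14.83252;  u + w = √(2b)·v, so √(2b) = 14.83252/2.664 = 5.56776.
b = (√(2b))²/2 = 30.99998/2 = 15.49999.
(Check via u − w = 2F/√(2b): u − w = 14.10512, 2F/√(2b) = 14.10513.)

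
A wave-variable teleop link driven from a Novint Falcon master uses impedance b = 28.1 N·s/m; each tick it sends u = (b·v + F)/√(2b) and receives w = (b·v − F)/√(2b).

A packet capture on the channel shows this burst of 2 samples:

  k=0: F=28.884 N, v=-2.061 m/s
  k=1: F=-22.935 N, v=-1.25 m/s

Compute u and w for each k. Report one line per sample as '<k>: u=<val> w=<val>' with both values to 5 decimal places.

k=0: b·v=28.1×(-2.061)=-57.91410; √(2b)=7.49667; u=(-57.91410+28.884)/7.49667=-3.87240, w=(-57.91410−28.884)/7.49667=-11.57823
k=1: b·v=28.1×(-1.25)=-35.12500; √(2b)=7.49667; u=(-35.12500+(-22.935))/7.49667=-7.74478, w=(-35.12500−(-22.935))/7.49667=-1.62606

0: u=-3.87240 w=-11.57823
1: u=-7.74478 w=-1.62606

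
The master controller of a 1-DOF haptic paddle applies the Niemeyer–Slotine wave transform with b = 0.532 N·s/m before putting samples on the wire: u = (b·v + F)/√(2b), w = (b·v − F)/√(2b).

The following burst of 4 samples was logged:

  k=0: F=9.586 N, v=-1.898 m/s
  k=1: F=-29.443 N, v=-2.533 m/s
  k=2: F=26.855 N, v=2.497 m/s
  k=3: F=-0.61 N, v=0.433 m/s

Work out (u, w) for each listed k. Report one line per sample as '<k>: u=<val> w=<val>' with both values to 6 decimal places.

0: u=8.314331 w=-10.272125
1: u=-29.850164 w=27.237365
2: u=27.322638 w=-24.746973
3: u=-0.368049 w=0.814690

k=0: b·v=0.532×(-1.898)=-1.009736; √(2b)=1.031504; u=(-1.009736+9.586)/1.031504=8.314331, w=(-1.009736−9.586)/1.031504=-10.272125
k=1: b·v=0.532×(-2.533)=-1.347556; √(2b)=1.031504; u=(-1.347556+(-29.443))/1.031504=-29.850164, w=(-1.347556−(-29.443))/1.031504=27.237365
k=2: b·v=0.532×2.497=1.328404; √(2b)=1.031504; u=(1.328404+26.855)/1.031504=27.322638, w=(1.328404−26.855)/1.031504=-24.746973
k=3: b·v=0.532×0.433=0.230356; √(2b)=1.031504; u=(0.230356+(-0.61))/1.031504=-0.368049, w=(0.230356−(-0.61))/1.031504=0.814690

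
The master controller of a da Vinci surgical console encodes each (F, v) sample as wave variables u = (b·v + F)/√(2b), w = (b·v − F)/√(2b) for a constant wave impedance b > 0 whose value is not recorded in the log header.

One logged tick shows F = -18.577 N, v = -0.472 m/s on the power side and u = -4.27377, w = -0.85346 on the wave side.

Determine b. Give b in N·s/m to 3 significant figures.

b = 59 N·s/m

u + w = -5.1272;  u + w = √(2b)·v, so √(2b) = -5.1272/(-0.472) = 10.8628.
b = (√(2b))²/2 = 117.9999/2 = 58.9999.
(Check via u − w = 2F/√(2b): u − w = -3.4203, 2F/√(2b) = -3.4203.)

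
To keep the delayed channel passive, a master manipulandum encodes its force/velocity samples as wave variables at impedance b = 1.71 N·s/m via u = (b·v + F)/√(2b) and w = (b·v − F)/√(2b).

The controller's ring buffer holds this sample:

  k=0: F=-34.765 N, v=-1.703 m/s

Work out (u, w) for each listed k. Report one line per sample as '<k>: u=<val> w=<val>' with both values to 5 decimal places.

k=0: b·v=1.71×(-1.703)=-2.91213; √(2b)=1.84932; u=(-2.91213+(-34.765))/1.84932=-20.37346, w=(-2.91213−(-34.765))/1.84932=17.22406

0: u=-20.37346 w=17.22406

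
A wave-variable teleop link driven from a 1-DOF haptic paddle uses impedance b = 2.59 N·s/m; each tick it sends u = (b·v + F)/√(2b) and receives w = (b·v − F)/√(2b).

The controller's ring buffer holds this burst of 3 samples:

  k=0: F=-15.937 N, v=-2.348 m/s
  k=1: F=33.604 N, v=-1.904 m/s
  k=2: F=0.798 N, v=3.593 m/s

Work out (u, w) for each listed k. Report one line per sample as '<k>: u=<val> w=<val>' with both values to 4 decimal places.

k=0: b·v=2.59×(-2.348)=-6.0813; √(2b)=2.2760; u=(-6.0813+(-15.937))/2.2760=-9.6743, w=(-6.0813−(-15.937))/2.2760=4.3303
k=1: b·v=2.59×(-1.904)=-4.9314; √(2b)=2.2760; u=(-4.9314+33.604)/2.2760=12.5980, w=(-4.9314−33.604)/2.2760=-16.9315
k=2: b·v=2.59×3.593=9.3059; √(2b)=2.2760; u=(9.3059+0.798)/2.2760=4.4394, w=(9.3059−0.798)/2.2760=3.7381

0: u=-9.6743 w=4.3303
1: u=12.5980 w=-16.9315
2: u=4.4394 w=3.7381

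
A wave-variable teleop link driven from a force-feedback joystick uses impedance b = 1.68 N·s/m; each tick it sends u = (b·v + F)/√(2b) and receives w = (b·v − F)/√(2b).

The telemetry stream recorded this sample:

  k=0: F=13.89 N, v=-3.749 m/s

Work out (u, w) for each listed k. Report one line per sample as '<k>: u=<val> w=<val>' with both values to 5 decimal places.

k=0: b·v=1.68×(-3.749)=-6.29832; √(2b)=1.83303; u=(-6.29832+13.89)/1.83303=4.14160, w=(-6.29832−13.89)/1.83303=-11.01363

0: u=4.14160 w=-11.01363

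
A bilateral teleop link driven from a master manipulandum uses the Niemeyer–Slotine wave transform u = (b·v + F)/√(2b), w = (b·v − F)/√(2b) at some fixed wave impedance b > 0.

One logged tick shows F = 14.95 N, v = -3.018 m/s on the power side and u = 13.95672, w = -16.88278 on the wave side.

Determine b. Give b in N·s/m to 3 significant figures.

b = 0.47 N·s/m

u + w = -2.92606;  u + w = √(2b)·v, so √(2b) = -2.92606/(-3.018) = 0.96954.
b = (√(2b))²/2 = 0.94000/2 = 0.47000.
(Check via u − w = 2F/√(2b): u − w = 30.83950, 2F/√(2b) = 30.83949.)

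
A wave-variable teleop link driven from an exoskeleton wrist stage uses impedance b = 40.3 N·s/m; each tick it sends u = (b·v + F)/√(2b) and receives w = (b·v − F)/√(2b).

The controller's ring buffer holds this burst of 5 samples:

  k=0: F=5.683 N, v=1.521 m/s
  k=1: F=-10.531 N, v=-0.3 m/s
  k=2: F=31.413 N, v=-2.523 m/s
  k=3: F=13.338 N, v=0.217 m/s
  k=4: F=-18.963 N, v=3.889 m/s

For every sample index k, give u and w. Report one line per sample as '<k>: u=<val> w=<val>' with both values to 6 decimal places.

0: u=7.460588 w=6.194570
1: u=-2.519674 w=-0.173652
2: u=-7.826448 w=-14.824415
3: u=2.459759 w=-0.511587
4: u=15.345014 w=19.569457

k=0: b·v=40.3×1.521=61.296300; √(2b)=8.977750; u=(61.296300+5.683)/8.977750=7.460588, w=(61.296300−5.683)/8.977750=6.194570
k=1: b·v=40.3×(-0.3)=-12.090000; √(2b)=8.977750; u=(-12.090000+(-10.531))/8.977750=-2.519674, w=(-12.090000−(-10.531))/8.977750=-0.173652
k=2: b·v=40.3×(-2.523)=-101.676900; √(2b)=8.977750; u=(-101.676900+31.413)/8.977750=-7.826448, w=(-101.676900−31.413)/8.977750=-14.824415
k=3: b·v=40.3×0.217=8.745100; √(2b)=8.977750; u=(8.745100+13.338)/8.977750=2.459759, w=(8.745100−13.338)/8.977750=-0.511587
k=4: b·v=40.3×3.889=156.726700; √(2b)=8.977750; u=(156.726700+(-18.963))/8.977750=15.345014, w=(156.726700−(-18.963))/8.977750=19.569457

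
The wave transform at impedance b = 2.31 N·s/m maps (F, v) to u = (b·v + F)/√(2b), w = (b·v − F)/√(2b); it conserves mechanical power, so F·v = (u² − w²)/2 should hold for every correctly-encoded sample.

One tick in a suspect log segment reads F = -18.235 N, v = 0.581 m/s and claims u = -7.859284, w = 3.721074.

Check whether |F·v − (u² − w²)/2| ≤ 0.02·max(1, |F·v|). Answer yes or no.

no

F·v = (-18.235)×0.581 = -10.594535 W.
(u² − w²)/2 = (61.768345 − 13.846392)/2 = 23.960977 W.
|Δ| = 34.555512;  2% of max(1, |F·v|) = 0.211891.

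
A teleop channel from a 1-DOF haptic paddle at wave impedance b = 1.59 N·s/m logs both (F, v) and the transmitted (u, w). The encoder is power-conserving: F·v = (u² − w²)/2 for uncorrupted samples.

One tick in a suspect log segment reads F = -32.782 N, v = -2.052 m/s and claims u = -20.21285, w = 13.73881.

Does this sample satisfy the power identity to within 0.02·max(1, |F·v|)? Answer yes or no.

no

F·v = (-32.782)×(-2.052) = 67.2687 W.
(u² − w²)/2 = (408.5593 − 188.7549)/2 = 109.9022 W.
|Δ| = 42.6335;  2% of max(1, |F·v|) = 1.3454.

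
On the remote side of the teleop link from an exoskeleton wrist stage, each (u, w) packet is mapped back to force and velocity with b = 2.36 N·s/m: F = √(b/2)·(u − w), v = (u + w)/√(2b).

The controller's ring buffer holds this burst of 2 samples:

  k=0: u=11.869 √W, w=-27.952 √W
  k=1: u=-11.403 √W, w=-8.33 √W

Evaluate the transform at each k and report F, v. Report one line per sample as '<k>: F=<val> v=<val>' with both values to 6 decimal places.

k=0: u−w=39.821000, u+w=-16.083000; √(b/2)=1.086278, √(2b)=2.172556; F=1.086278×39.821=43.256678, v=-16.083000/2.172556=-7.402801
k=1: u−w=-3.073000, u+w=-19.733000; √(b/2)=1.086278, √(2b)=2.172556; F=1.086278×(-3.073)=-3.338132, v=-19.733000/2.172556=-9.082849

0: F=43.256678 v=-7.402801
1: F=-3.338132 v=-9.082849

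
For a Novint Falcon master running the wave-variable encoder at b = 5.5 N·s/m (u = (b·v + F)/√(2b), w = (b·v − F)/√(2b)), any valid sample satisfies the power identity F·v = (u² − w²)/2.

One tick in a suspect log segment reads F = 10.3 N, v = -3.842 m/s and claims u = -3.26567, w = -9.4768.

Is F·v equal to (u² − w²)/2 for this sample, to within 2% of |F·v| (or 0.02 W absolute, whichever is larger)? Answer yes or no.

yes

F·v = 10.3×(-3.842) = -39.5726 W.
(u² − w²)/2 = (10.6646 − 89.8097)/2 = -39.5726 W.
|Δ| = 0.0000;  2% of max(1, |F·v|) = 0.7915.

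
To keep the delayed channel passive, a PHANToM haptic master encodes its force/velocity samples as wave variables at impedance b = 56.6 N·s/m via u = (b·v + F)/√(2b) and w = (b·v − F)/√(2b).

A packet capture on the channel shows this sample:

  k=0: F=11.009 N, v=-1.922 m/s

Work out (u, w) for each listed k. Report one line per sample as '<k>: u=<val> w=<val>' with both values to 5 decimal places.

0: u=-9.18988 w=-11.25933

k=0: b·v=56.6×(-1.922)=-108.78520; √(2b)=10.63955; u=(-108.78520+11.009)/10.63955=-9.18988, w=(-108.78520−11.009)/10.63955=-11.25933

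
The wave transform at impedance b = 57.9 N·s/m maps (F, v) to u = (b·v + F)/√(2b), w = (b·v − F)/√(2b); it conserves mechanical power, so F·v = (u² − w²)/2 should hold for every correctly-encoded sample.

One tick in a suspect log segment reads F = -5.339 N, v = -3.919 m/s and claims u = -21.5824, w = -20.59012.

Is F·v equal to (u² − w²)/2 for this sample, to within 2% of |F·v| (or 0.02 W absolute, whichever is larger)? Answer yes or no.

F·v = (-5.339)×(-3.919) = 20.9235 W.
(u² − w²)/2 = (465.8000 − 423.9530)/2 = 20.9235 W.
|Δ| = 0.0001;  2% of max(1, |F·v|) = 0.4185.

yes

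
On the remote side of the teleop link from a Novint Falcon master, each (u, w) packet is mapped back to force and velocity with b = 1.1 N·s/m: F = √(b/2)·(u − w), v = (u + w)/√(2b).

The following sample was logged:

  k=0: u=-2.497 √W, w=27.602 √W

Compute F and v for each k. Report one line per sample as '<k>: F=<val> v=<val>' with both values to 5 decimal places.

k=0: u−w=-30.09900, u+w=25.10500; √(b/2)=0.74162, √(2b)=1.48324; F=0.74162×(-30.099)=-22.32202, v=25.10500/1.48324=16.92579

0: F=-22.32202 v=16.92579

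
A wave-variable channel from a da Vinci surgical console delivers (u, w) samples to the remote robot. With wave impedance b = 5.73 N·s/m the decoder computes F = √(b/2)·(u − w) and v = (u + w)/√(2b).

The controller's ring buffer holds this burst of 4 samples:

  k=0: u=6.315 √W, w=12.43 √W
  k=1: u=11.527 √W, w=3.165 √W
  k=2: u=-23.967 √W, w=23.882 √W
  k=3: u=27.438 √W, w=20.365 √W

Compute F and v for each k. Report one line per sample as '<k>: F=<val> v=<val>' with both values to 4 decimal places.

k=0: u−w=-6.1150, u+w=18.7450; √(b/2)=1.6926, √(2b)=3.3853; F=1.6926×(-6.115)=-10.3504, v=18.7450/3.3853=5.5372
k=1: u−w=8.3620, u+w=14.6920; √(b/2)=1.6926, √(2b)=3.3853; F=1.6926×8.362=14.1538, v=14.6920/3.3853=4.3400
k=2: u−w=-47.8490, u+w=-0.0850; √(b/2)=1.6926, √(2b)=3.3853; F=1.6926×(-47.849)=-80.9907, v=-0.0850/3.3853=-0.0251
k=3: u−w=7.0730, u+w=47.8030; √(b/2)=1.6926, √(2b)=3.3853; F=1.6926×7.073=11.9720, v=47.8030/3.3853=14.1209

0: F=-10.3504 v=5.5372
1: F=14.1538 v=4.3400
2: F=-80.9907 v=-0.0251
3: F=11.9720 v=14.1209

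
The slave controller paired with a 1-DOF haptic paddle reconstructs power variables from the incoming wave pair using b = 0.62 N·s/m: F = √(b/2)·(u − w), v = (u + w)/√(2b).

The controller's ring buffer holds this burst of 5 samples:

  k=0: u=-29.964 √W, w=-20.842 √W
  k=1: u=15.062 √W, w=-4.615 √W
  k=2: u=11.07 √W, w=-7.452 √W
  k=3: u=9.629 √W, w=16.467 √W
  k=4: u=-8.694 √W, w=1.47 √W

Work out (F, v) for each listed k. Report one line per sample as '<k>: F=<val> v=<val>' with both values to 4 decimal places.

0: F=-5.0789 v=-45.6251
1: F=10.9557 v=9.3817
2: F=10.3126 v=3.2491
3: F=-3.8072 v=23.4349
4: F=-5.6591 v=-6.4873

k=0: u−w=-9.1220, u+w=-50.8060; √(b/2)=0.5568, √(2b)=1.1136; F=0.5568×(-9.122)=-5.0789, v=-50.8060/1.1136=-45.6251
k=1: u−w=19.6770, u+w=10.4470; √(b/2)=0.5568, √(2b)=1.1136; F=0.5568×19.677=10.9557, v=10.4470/1.1136=9.3817
k=2: u−w=18.5220, u+w=3.6180; √(b/2)=0.5568, √(2b)=1.1136; F=0.5568×18.522=10.3126, v=3.6180/1.1136=3.2491
k=3: u−w=-6.8380, u+w=26.0960; √(b/2)=0.5568, √(2b)=1.1136; F=0.5568×(-6.838)=-3.8072, v=26.0960/1.1136=23.4349
k=4: u−w=-10.1640, u+w=-7.2240; √(b/2)=0.5568, √(2b)=1.1136; F=0.5568×(-10.164)=-5.6591, v=-7.2240/1.1136=-6.4873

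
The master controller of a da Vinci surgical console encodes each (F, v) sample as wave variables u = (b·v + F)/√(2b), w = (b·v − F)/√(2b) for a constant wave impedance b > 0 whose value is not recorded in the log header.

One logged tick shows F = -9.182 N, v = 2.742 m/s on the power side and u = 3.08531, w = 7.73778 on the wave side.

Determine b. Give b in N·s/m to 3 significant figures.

b = 7.79 N·s/m

u + w = 10.8231;  u + w = √(2b)·v, so √(2b) = 10.8231/2.742 = 3.9472.
b = (√(2b))²/2 = 15.5800/2 = 7.7900.
(Check via u − w = 2F/√(2b): u − w = -4.6525, 2F/√(2b) = -4.6525.)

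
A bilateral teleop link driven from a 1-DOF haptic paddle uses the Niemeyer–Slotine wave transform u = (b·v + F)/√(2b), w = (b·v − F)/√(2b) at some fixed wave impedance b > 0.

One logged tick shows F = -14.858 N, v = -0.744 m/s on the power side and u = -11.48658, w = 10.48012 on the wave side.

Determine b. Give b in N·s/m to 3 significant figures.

b = 0.915 N·s/m

u + w = -1.0065;  u + w = √(2b)·v, so √(2b) = -1.0065/(-0.744) = 1.3528.
b = (√(2b))²/2 = 1.8300/2 = 0.9150.
(Check via u − w = 2F/√(2b): u − w = -21.9667, 2F/√(2b) = -21.9668.)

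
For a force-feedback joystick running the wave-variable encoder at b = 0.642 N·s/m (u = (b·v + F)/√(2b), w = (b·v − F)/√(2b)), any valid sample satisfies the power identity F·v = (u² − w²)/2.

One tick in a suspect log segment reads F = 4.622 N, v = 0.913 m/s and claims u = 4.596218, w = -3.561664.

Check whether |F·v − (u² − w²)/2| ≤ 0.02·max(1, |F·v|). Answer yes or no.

yes

F·v = 4.622×0.913 = 4.219886 W.
(u² − w²)/2 = (21.125220 − 12.685450)/2 = 4.219885 W.
|Δ| = 0.000001;  2% of max(1, |F·v|) = 0.084398.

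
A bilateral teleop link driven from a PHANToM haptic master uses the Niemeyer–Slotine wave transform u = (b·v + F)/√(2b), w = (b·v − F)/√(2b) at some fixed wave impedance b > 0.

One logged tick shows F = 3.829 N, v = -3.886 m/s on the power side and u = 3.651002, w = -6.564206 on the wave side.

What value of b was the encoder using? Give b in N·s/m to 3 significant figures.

b = 0.281 N·s/m

u + w = -2.913204;  u + w = √(2b)·v, so √(2b) = -2.913204/(-3.886) = 0.749666.
b = (√(2b))²/2 = 0.562000/2 = 0.281000.
(Check via u − w = 2F/√(2b): u − w = 10.215208, 2F/√(2b) = 10.215209.)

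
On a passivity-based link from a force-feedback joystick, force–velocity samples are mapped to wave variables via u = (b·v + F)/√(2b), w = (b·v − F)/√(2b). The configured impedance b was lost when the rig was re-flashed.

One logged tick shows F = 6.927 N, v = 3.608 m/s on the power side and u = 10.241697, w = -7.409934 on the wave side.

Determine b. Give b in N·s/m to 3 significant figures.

b = 0.308 N·s/m

u + w = 2.831763;  u + w = √(2b)·v, so √(2b) = 2.831763/3.608 = 0.784857.
b = (√(2b))²/2 = 0.616000/2 = 0.308000.
(Check via u − w = 2F/√(2b): u − w = 17.651631, 2F/√(2b) = 17.651630.)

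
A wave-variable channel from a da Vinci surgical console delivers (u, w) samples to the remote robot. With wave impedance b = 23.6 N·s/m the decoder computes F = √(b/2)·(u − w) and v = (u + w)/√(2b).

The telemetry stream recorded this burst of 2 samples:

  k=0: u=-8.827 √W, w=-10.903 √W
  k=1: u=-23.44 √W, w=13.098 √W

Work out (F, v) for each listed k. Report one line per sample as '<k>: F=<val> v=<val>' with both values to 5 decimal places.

0: F=7.13129 v=-2.87181
1: F=-125.51215 v=-1.50534

k=0: u−w=2.07600, u+w=-19.73000; √(b/2)=3.43511, √(2b)=6.87023; F=3.43511×2.076=7.13129, v=-19.73000/6.87023=-2.87181
k=1: u−w=-36.53800, u+w=-10.34200; √(b/2)=3.43511, √(2b)=6.87023; F=3.43511×(-36.538)=-125.51215, v=-10.34200/6.87023=-1.50534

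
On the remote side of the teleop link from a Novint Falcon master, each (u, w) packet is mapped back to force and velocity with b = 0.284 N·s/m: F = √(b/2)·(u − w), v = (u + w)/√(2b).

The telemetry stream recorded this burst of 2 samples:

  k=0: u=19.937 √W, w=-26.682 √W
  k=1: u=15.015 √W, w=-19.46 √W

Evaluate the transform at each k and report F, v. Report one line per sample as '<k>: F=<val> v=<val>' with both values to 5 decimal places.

0: F=17.56739 v=-8.94969
1: F=12.99118 v=-5.89790

k=0: u−w=46.61900, u+w=-6.74500; √(b/2)=0.37683, √(2b)=0.75366; F=0.37683×46.619=17.56739, v=-6.74500/0.75366=-8.94969
k=1: u−w=34.47500, u+w=-4.44500; √(b/2)=0.37683, √(2b)=0.75366; F=0.37683×34.475=12.99118, v=-4.44500/0.75366=-5.89790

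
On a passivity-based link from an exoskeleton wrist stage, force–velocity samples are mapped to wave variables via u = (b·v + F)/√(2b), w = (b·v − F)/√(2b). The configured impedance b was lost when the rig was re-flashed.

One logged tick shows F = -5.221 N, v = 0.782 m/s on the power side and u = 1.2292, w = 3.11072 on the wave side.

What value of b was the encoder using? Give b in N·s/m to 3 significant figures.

b = 15.4 N·s/m

u + w = 4.33992;  u + w = √(2b)·v, so √(2b) = 4.33992/0.782 = 5.54977.
b = (√(2b))²/2 = 30.79995/2 = 15.39997.
(Check via u − w = 2F/√(2b): u − w = -1.88152, 2F/√(2b) = -1.88152.)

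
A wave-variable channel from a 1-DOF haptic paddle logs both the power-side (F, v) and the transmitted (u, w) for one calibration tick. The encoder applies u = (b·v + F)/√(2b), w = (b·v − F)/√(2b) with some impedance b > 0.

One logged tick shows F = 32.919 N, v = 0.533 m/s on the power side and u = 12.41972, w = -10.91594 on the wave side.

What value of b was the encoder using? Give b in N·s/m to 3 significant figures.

b = 3.98 N·s/m

u + w = 1.50378;  u + w = √(2b)·v, so √(2b) = 1.50378/0.533 = 2.82135.
b = (√(2b))²/2 = 7.96002/2 = 3.98001.
(Check via u − w = 2F/√(2b): u − w = 23.33566, 2F/√(2b) = 23.33563.)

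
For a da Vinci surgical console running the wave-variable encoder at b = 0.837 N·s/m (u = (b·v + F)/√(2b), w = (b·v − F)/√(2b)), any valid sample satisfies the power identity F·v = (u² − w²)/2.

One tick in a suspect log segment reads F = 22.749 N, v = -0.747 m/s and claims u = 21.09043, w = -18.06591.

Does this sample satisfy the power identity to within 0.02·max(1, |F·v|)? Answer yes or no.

no

F·v = 22.749×(-0.747) = -16.9935 W.
(u² − w²)/2 = (444.8062 − 326.3771)/2 = 59.2146 W.
|Δ| = 76.2081;  2% of max(1, |F·v|) = 0.3399.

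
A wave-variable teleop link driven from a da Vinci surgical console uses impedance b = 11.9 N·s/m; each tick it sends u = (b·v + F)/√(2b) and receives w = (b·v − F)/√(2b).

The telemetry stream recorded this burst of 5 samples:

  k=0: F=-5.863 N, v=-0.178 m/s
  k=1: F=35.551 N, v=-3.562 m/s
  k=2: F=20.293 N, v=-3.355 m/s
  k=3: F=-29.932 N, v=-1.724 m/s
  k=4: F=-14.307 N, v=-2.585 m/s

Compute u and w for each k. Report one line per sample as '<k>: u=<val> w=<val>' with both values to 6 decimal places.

k=0: b·v=11.9×(-0.178)=-2.118200; √(2b)=4.878524; u=(-2.118200+(-5.863))/4.878524=-1.635986, w=(-2.118200−(-5.863))/4.878524=0.767609
k=1: b·v=11.9×(-3.562)=-42.387800; √(2b)=4.878524; u=(-42.387800+35.551)/4.878524=-1.401407, w=(-42.387800−35.551)/4.878524=-15.975896
k=2: b·v=11.9×(-3.355)=-39.924500; √(2b)=4.878524; u=(-39.924500+20.293)/4.878524=-4.024065, w=(-39.924500−20.293)/4.878524=-12.343384
k=3: b·v=11.9×(-1.724)=-20.515600; √(2b)=4.878524; u=(-20.515600+(-29.932))/4.878524=-10.340750, w=(-20.515600−(-29.932))/4.878524=1.930174
k=4: b·v=11.9×(-2.585)=-30.761500; √(2b)=4.878524; u=(-30.761500+(-14.307))/4.878524=-9.238142, w=(-30.761500−(-14.307))/4.878524=-3.372844

0: u=-1.635986 w=0.767609
1: u=-1.401407 w=-15.975896
2: u=-4.024065 w=-12.343384
3: u=-10.340750 w=1.930174
4: u=-9.238142 w=-3.372844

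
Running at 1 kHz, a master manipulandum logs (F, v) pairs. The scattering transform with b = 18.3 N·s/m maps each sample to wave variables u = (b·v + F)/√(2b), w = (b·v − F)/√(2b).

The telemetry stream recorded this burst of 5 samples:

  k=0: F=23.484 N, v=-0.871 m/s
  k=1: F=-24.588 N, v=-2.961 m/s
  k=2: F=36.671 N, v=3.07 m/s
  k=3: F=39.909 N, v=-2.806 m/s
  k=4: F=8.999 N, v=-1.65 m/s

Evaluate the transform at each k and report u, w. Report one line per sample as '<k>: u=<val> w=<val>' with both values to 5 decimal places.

0: u=1.24710 w=-6.51647
1: u=-13.02099 w=-4.89245
2: u=15.34796 w=3.22490
3: u=-1.89111 w=-15.08461
4: u=-3.50359 w=-6.47857

k=0: b·v=18.3×(-0.871)=-15.93930; √(2b)=6.04979; u=(-15.93930+23.484)/6.04979=1.24710, w=(-15.93930−23.484)/6.04979=-6.51647
k=1: b·v=18.3×(-2.961)=-54.18630; √(2b)=6.04979; u=(-54.18630+(-24.588))/6.04979=-13.02099, w=(-54.18630−(-24.588))/6.04979=-4.89245
k=2: b·v=18.3×3.07=56.18100; √(2b)=6.04979; u=(56.18100+36.671)/6.04979=15.34796, w=(56.18100−36.671)/6.04979=3.22490
k=3: b·v=18.3×(-2.806)=-51.34980; √(2b)=6.04979; u=(-51.34980+39.909)/6.04979=-1.89111, w=(-51.34980−39.909)/6.04979=-15.08461
k=4: b·v=18.3×(-1.65)=-30.19500; √(2b)=6.04979; u=(-30.19500+8.999)/6.04979=-3.50359, w=(-30.19500−8.999)/6.04979=-6.47857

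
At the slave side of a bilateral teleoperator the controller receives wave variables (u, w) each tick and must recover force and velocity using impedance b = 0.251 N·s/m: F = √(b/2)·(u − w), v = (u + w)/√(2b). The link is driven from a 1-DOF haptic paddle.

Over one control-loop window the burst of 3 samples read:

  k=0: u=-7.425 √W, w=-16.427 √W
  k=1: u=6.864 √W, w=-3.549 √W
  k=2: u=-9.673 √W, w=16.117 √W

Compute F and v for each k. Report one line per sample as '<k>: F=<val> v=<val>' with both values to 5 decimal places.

k=0: u−w=9.00200, u+w=-23.85200; √(b/2)=0.35426, √(2b)=0.70852; F=0.35426×9.002=3.18905, v=-23.85200/0.70852=-33.66456
k=1: u−w=10.41300, u+w=3.31500; √(b/2)=0.35426, √(2b)=0.70852; F=0.35426×10.413=3.68891, v=3.31500/0.70852=4.67877
k=2: u−w=-25.79000, u+w=6.44400; √(b/2)=0.35426, √(2b)=0.70852; F=0.35426×(-25.79)=-9.13636, v=6.44400/0.70852=9.09502

0: F=3.18905 v=-33.66456
1: F=3.68891 v=4.67877
2: F=-9.13636 v=9.09502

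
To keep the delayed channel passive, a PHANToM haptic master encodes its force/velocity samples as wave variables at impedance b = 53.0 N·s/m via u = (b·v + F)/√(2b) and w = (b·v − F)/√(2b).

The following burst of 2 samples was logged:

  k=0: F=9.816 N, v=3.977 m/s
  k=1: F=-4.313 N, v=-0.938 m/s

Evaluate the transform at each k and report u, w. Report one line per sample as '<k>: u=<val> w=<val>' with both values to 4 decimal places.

k=0: b·v=53.0×3.977=210.7810; √(2b)=10.2956; u=(210.7810+9.816)/10.2956=21.4263, w=(210.7810−9.816)/10.2956=19.5194
k=1: b·v=53.0×(-0.938)=-49.7140; √(2b)=10.2956; u=(-49.7140+(-4.313))/10.2956=-5.2476, w=(-49.7140−(-4.313))/10.2956=-4.4097

0: u=21.4263 w=19.5194
1: u=-5.2476 w=-4.4097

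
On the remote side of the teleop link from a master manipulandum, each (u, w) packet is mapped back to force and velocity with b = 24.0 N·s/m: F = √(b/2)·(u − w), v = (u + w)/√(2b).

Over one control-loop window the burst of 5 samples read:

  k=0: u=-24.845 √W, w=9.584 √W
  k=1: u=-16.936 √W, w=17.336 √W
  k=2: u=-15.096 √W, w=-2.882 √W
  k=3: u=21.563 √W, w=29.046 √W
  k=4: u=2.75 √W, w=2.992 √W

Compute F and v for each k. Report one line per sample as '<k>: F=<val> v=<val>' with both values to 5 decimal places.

k=0: u−w=-34.42900, u+w=-15.26100; √(b/2)=3.46410, √(2b)=6.92820; F=3.46410×(-34.429)=-119.26555, v=-15.26100/6.92820=-2.20274
k=1: u−w=-34.27200, u+w=0.40000; √(b/2)=3.46410, √(2b)=6.92820; F=3.46410×(-34.272)=-118.72169, v=0.40000/6.92820=0.05774
k=2: u−w=-12.21400, u+w=-17.97800; √(b/2)=3.46410, √(2b)=6.92820; F=3.46410×(-12.214)=-42.31054, v=-17.97800/6.92820=-2.59490
k=3: u−w=-7.48300, u+w=50.60900; √(b/2)=3.46410, √(2b)=6.92820; F=3.46410×(-7.483)=-25.92187, v=50.60900/6.92820=7.30478
k=4: u−w=-0.24200, u+w=5.74200; √(b/2)=3.46410, √(2b)=6.92820; F=3.46410×(-0.242)=-0.83831, v=5.74200/6.92820=0.82879

0: F=-119.26555 v=-2.20274
1: F=-118.72169 v=0.05774
2: F=-42.31054 v=-2.59490
3: F=-25.92187 v=7.30478
4: F=-0.83831 v=0.82879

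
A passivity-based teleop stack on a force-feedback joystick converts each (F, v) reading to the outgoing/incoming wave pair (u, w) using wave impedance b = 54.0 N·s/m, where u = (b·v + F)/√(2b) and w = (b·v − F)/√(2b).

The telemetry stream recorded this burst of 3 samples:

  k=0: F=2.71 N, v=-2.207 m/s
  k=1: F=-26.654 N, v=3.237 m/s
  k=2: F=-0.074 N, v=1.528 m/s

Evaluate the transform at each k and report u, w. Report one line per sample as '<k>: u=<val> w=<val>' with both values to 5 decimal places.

0: u=-11.20714 w=-11.72868
1: u=14.25516 w=19.38473
2: u=7.93260 w=7.94684

k=0: b·v=54.0×(-2.207)=-119.17800; √(2b)=10.39230; u=(-119.17800+2.71)/10.39230=-11.20714, w=(-119.17800−2.71)/10.39230=-11.72868
k=1: b·v=54.0×3.237=174.79800; √(2b)=10.39230; u=(174.79800+(-26.654))/10.39230=14.25516, w=(174.79800−(-26.654))/10.39230=19.38473
k=2: b·v=54.0×1.528=82.51200; √(2b)=10.39230; u=(82.51200+(-0.074))/10.39230=7.93260, w=(82.51200−(-0.074))/10.39230=7.94684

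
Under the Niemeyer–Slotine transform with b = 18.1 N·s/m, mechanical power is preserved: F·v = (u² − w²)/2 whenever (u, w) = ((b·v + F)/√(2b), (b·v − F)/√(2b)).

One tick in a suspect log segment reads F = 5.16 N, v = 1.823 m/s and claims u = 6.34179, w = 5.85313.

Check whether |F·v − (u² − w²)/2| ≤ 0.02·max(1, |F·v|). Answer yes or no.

F·v = 5.16×1.823 = 9.4067 W.
(u² − w²)/2 = (40.2183 − 34.2591)/2 = 2.9796 W.
|Δ| = 6.4271;  2% of max(1, |F·v|) = 0.1881.

no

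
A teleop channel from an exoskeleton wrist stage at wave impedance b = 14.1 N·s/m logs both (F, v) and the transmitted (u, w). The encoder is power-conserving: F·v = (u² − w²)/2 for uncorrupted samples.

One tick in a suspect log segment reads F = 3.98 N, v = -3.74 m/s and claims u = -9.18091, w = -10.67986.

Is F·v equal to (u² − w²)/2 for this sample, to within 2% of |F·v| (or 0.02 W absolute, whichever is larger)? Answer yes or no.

yes

F·v = 3.98×(-3.74) = -14.8852 W.
(u² − w²)/2 = (84.2891 − 114.0594)/2 = -14.8852 W.
|Δ| = 0.0000;  2% of max(1, |F·v|) = 0.2977.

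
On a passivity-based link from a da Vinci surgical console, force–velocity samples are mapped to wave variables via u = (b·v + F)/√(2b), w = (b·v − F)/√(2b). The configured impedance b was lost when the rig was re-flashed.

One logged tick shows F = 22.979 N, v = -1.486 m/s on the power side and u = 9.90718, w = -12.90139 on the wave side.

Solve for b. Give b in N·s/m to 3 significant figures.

u + w = -2.99421;  u + w = √(2b)·v, so √(2b) = -2.99421/(-1.486) = 2.01495.
b = (√(2b))²/2 = 4.06001/2 = 2.03000.
(Check via u − w = 2F/√(2b): u − w = 22.80857, 2F/√(2b) = 22.80855.)

b = 2.03 N·s/m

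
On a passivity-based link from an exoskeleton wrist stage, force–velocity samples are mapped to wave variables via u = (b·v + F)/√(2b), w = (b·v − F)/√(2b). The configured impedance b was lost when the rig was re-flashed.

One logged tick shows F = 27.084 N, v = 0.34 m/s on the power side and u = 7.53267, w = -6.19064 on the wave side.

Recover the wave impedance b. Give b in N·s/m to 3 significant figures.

u + w = 1.34203;  u + w = √(2b)·v, so √(2b) = 1.34203/0.34 = 3.94715.
b = (√(2b))²/2 = 15.57997/2 = 7.78998.
(Check via u − w = 2F/√(2b): u − w = 13.72331, 2F/√(2b) = 13.72333.)

b = 7.79 N·s/m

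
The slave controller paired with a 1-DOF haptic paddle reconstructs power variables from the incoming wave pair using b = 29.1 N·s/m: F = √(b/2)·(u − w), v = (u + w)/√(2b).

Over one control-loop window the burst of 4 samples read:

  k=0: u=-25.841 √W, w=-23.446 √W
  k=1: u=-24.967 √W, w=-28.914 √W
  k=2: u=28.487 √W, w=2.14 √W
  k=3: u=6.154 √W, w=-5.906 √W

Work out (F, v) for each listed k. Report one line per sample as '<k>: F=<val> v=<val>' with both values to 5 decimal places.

0: F=-9.13560 v=-6.46057
1: F=15.05562 v=-7.06276
2: F=100.49921 v=4.01461
3: F=46.00222 v=0.03251

k=0: u−w=-2.39500, u+w=-49.28700; √(b/2)=3.81445, √(2b)=7.62889; F=3.81445×(-2.395)=-9.13560, v=-49.28700/7.62889=-6.46057
k=1: u−w=3.94700, u+w=-53.88100; √(b/2)=3.81445, √(2b)=7.62889; F=3.81445×3.947=15.05562, v=-53.88100/7.62889=-7.06276
k=2: u−w=26.34700, u+w=30.62700; √(b/2)=3.81445, √(2b)=7.62889; F=3.81445×26.347=100.49921, v=30.62700/7.62889=4.01461
k=3: u−w=12.06000, u+w=0.24800; √(b/2)=3.81445, √(2b)=7.62889; F=3.81445×12.06=46.00222, v=0.24800/7.62889=0.03251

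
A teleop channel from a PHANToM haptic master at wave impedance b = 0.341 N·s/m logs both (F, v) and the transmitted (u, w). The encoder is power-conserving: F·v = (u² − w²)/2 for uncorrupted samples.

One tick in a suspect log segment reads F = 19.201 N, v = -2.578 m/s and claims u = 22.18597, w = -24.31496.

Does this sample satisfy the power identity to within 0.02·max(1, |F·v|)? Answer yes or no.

F·v = 19.201×(-2.578) = -49.50018 W.
(u² − w²)/2 = (492.21726 − 591.21728)/2 = -49.50001 W.
|Δ| = 0.00017;  2% of max(1, |F·v|) = 0.99000.

yes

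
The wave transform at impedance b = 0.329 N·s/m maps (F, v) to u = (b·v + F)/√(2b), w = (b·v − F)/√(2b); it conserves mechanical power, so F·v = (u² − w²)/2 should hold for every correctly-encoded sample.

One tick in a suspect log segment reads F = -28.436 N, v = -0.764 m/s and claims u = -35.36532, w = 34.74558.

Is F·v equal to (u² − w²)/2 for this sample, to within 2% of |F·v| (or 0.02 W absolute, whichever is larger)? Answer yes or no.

F·v = (-28.436)×(-0.764) = 21.7251 W.
(u² − w²)/2 = (1250.7059 − 1207.2553)/2 = 21.7253 W.
|Δ| = 0.0002;  2% of max(1, |F·v|) = 0.4345.

yes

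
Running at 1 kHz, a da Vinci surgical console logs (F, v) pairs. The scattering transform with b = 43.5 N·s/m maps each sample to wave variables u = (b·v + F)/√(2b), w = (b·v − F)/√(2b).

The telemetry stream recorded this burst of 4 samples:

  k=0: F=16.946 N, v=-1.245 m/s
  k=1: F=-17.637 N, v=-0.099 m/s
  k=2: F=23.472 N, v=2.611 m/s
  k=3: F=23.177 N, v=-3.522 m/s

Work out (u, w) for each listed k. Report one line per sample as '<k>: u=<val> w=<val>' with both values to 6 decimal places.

k=0: b·v=43.5×(-1.245)=-54.157500; √(2b)=9.327379; u=(-54.157500+16.946)/9.327379=-3.989492, w=(-54.157500−16.946)/9.327379=-7.623095
k=1: b·v=43.5×(-0.099)=-4.306500; √(2b)=9.327379; u=(-4.306500+(-17.637))/9.327379=-2.352590, w=(-4.306500−(-17.637))/9.327379=1.429180
k=2: b·v=43.5×2.611=113.578500; √(2b)=9.327379; u=(113.578500+23.472)/9.327379=14.693356, w=(113.578500−23.472)/9.327379=9.660431
k=3: b·v=43.5×(-3.522)=-153.207000; √(2b)=9.327379; u=(-153.207000+23.177)/9.327379=-13.940679, w=(-153.207000−23.177)/9.327379=-18.910350

0: u=-3.989492 w=-7.623095
1: u=-2.352590 w=1.429180
2: u=14.693356 w=9.660431
3: u=-13.940679 w=-18.910350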